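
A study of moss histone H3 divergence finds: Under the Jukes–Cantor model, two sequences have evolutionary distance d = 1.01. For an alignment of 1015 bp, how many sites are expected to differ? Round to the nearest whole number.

Invert JC69: p = (3/4)(1 − e^(−4d/3)) = 0.75 × (1 − e^(-1.346667)) = 0.75 × (1 − 0.260106) = 0.554921.
Expected differing sites = pL ≈ 0.554921 × 1015 = 563.244815 ≈ 563.

563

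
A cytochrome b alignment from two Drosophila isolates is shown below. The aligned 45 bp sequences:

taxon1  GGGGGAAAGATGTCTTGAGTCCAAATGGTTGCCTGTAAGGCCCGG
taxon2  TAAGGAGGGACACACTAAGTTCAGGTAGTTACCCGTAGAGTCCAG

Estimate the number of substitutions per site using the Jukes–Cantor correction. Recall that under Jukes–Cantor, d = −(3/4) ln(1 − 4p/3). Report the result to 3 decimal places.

The sequences differ at 21 of 45 sites, so p = 21/45 ≈ 0.466667.
d = −(3/4) ln(1 − 4p/3) = −0.75 ln(1 − 0.622223) = −0.75 ln(0.377777)
  = −0.75 × (-0.973451) = 0.730088 substitutions/site.

0.730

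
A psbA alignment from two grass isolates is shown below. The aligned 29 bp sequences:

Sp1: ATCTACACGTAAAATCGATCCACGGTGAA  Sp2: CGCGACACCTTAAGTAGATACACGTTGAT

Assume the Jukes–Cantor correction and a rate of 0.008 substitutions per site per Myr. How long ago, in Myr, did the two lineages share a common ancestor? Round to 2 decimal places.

The sequences differ at 10 of 29 sites (1, 2, 4, 9, 11, 14, 16, 20, 25, 29), so p = 10/29 ≈ 0.344828.
d = −(3/4) ln(1 − 4p/3) = −0.75 ln(1 − 0.459771) = −0.75 ln(0.540229)
  = −0.75 × (-0.615762) = 0.461822 substitutions/site.
Under a molecular clock d = 2μt, so t = d/(2μ) = 0.461822 / (2 × 0.008) = 28.86 Myr.

28.86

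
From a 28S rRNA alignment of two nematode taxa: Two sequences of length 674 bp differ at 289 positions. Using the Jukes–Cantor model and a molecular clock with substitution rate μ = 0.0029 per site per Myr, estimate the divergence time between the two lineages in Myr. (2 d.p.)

p = 289/674 ≈ 0.428783.
d = −(3/4) ln(1 − 4p/3) = −0.75 ln(1 − 0.571711) = −0.75 ln(0.428289)
  = −0.75 × (-0.847957) = 0.635968 substitutions/site.
Under a molecular clock d = 2μt, so t = d/(2μ) = 0.635968 / (2 × 0.0029) = 109.65 Myr.

109.65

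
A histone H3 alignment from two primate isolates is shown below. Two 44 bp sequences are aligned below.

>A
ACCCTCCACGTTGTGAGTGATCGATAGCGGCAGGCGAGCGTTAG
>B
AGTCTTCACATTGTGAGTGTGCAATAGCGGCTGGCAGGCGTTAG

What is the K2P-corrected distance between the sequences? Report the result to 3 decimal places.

0.276

Of 44 sites, 6 differences are transitions and 4 are transversions, so P = 6/44 ≈ 0.136364 and Q = 4/44 ≈ 0.090909.
Under the Kimura two-parameter model, d = −½ ln(1 − 2P − Q) − ¼ ln(1 − 2Q).
1 − 2P − Q = 0.636363, giving −½ ln(0.636363) = 0.225993.
1 − 2Q = 0.818182, giving −¼ ln(0.818182) = 0.050168.
d = 0.225993 + 0.050168 = 0.276161.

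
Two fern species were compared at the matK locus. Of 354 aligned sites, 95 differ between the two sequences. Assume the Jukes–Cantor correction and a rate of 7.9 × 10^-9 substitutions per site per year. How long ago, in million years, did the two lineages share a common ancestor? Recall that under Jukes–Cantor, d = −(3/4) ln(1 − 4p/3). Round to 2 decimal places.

21.02

p = 95/354 ≈ 0.268362.
d = −(3/4) ln(1 − 4p/3) = −0.75 ln(1 − 0.357816) = −0.75 ln(0.642184)
  = −0.75 × (-0.442880) = 0.332160 substitutions/site.
Under a molecular clock d = 2μt, so t = d/(2μ) = 0.332160 / (2 × 7.9 × 10^-9) = 21.02 million years.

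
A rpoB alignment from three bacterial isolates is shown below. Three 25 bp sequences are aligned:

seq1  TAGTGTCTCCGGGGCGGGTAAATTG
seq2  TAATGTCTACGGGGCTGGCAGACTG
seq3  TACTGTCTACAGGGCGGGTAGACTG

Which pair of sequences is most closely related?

seq2 and seq3

seq1–seq2: 6/25 differ, p = 0.240, d = 0.289.
seq1–seq3: 5/25 differ, p = 0.200, d = 0.233.
seq2–seq3: 4/25 differ, p = 0.160, d = 0.180.
The smallest distance is between seq2 and seq3.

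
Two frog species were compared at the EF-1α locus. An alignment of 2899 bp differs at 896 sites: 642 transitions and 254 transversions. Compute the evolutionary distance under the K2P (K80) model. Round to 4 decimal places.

P = 642/2899 ≈ 0.221456 and Q = 254/2899 ≈ 0.087616.
Under the Kimura two-parameter model, d = −½ ln(1 − 2P − Q) − ¼ ln(1 − 2Q).
1 − 2P − Q = 0.469472, giving −½ ln(0.469472) = 0.378073.
1 − 2Q = 0.824768, giving −¼ ln(0.824768) = 0.048163.
d = 0.378073 + 0.048163 = 0.426236.

0.4262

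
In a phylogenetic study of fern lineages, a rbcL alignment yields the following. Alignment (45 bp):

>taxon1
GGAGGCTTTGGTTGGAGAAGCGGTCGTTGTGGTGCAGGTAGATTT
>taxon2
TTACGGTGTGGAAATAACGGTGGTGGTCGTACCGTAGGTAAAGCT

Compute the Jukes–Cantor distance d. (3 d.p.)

The sequences differ at 22 of 45 sites, so p = 22/45 ≈ 0.488889.
d = −(3/4) ln(1 − 4p/3) = −0.75 ln(1 − 0.651852) = −0.75 ln(0.348148)
  = −0.75 × (-1.055128) = 0.791346 substitutions/site.

0.791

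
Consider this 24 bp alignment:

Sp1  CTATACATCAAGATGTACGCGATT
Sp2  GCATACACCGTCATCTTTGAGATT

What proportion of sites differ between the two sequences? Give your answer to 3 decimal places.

0.417

The sequences differ at 10 of 24 positions (sites 1, 2, 8, 10, 11, 12, 15, 17, 18, 20).
p = 10/24 = 0.416666… ≈ 0.417 (to 3 d.p.).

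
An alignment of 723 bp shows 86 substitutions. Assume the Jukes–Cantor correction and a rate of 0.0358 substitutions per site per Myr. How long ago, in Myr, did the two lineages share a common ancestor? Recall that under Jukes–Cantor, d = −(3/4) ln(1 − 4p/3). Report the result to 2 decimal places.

p = 86/723 ≈ 0.118949.
d = −(3/4) ln(1 − 4p/3) = −0.75 ln(1 − 0.158599) = −0.75 ln(0.841401)
  = −0.75 × (-0.172687) = 0.129515 substitutions/site.
Under a molecular clock d = 2μt, so t = d/(2μ) = 0.129515 / (2 × 0.0358) = 1.81 Myr.

1.81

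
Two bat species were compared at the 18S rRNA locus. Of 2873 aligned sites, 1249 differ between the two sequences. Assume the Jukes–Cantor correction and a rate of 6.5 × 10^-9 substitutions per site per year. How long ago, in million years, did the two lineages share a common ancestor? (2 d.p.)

p = 1249/2873 ≈ 0.434737.
d = −(3/4) ln(1 − 4p/3) = −0.75 ln(1 − 0.579649) = −0.75 ln(0.420351)
  = −0.75 × (-0.866665) = 0.649999 substitutions/site.
Under a molecular clock d = 2μt, so t = d/(2μ) = 0.649999 / (2 × 6.5 × 10^-9) = 50.00 million years.

50.00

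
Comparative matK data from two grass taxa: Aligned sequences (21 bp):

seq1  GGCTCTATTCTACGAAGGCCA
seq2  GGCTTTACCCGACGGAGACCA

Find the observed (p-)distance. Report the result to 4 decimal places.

The sequences differ at 6 of 21 positions (sites 5, 8, 9, 11, 15, 18).
p = 6/21 = 0.285714… ≈ 0.2857 (to 4 d.p.).

0.2857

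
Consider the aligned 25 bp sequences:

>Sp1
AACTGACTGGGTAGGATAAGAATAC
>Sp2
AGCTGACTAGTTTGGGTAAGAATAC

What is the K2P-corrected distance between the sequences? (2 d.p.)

Of 25 sites, 3 differences are transitions and 2 are transversions, so P = 3/25 = 0.12 and Q = 2/25 = 0.08.
Under the Kimura two-parameter model, d = −½ ln(1 − 2P − Q) − ¼ ln(1 − 2Q).
1 − 2P − Q = 0.68, giving −½ ln(0.68) = 0.192831.
1 − 2Q = 0.84, giving −¼ ln(0.84) = 0.043588.
d = 0.192831 + 0.043588 = 0.236419.

0.24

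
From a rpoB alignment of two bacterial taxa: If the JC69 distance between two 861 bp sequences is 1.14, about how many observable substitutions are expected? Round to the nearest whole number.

Invert JC69: p = (3/4)(1 − e^(−4d/3)) = 0.75 × (1 − e^(-1.52)) = 0.75 × (1 − 0.218712) = 0.585966.
Expected differing sites = pL ≈ 0.585966 × 861 = 504.516726 ≈ 505.

505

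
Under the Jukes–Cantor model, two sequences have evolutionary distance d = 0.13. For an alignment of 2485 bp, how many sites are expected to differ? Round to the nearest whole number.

Invert JC69: p = (3/4)(1 − e^(−4d/3)) = 0.75 × (1 − e^(-0.173333)) = 0.75 × (1 − 0.840858) = 0.119357.
Expected differing sites = pL ≈ 0.119357 × 2485 = 296.602145 ≈ 297.

297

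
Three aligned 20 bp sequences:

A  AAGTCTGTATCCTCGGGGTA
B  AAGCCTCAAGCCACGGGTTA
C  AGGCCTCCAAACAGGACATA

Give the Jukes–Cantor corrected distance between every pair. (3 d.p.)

d(A,B) = 0.383, d(A,C) = 0.991, d(B,C) = 0.572

A–B: 6/20 sites differ → p = 0.3, d = −0.75 ln(1 − 0.4) = 0.383119 ≈ 0.383.
A–C: 11/20 sites differ → p = 0.55, d = −0.75 ln(1 − 0.733333) = 0.991316 ≈ 0.991.
B–C: 8/20 sites differ → p = 0.4, d = −0.75 ln(1 − 0.533333) = 0.571605 ≈ 0.572.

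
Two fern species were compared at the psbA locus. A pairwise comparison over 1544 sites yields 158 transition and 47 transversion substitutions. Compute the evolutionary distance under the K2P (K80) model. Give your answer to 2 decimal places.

0.15

P = 158/1544 ≈ 0.102332 and Q = 47/1544 ≈ 0.03044.
Under the Kimura two-parameter model, d = −½ ln(1 − 2P − Q) − ¼ ln(1 − 2Q).
1 − 2P − Q = 0.764896, giving −½ ln(0.764896) = 0.134008.
1 − 2Q = 0.93912, giving −¼ ln(0.93912) = 0.015703.
d = 0.134008 + 0.015703 = 0.149711.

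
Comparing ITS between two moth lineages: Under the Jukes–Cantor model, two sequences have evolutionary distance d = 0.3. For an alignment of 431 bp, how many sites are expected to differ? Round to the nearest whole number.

Invert JC69: p = (3/4)(1 − e^(−4d/3)) = 0.75 × (1 − e^(-0.4)) = 0.75 × (1 − 0.670320) = 0.247260.
Expected differing sites = pL ≈ 0.247260 × 431 = 106.56906 ≈ 107.

107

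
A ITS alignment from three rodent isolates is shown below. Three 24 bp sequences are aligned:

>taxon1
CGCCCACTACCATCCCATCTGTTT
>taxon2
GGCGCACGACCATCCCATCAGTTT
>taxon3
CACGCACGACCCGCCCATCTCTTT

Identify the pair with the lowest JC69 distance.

taxon1–taxon2: 4/24 differ, p = 0.167, d = 0.188.
taxon1–taxon3: 6/24 differ, p = 0.250, d = 0.304.
taxon2–taxon3: 6/24 differ, p = 0.250, d = 0.304.
The smallest distance is between taxon1 and taxon2.

taxon1 and taxon2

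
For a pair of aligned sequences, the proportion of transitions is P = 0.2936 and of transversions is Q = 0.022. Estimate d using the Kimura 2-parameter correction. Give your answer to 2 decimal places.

0.48

Under the Kimura two-parameter model, d = −½ ln(1 − 2P − Q) − ¼ ln(1 − 2Q).
1 − 2P − Q = 0.3908, giving −½ ln(0.3908) = 0.469780.
1 − 2Q = 0.956, giving −¼ ln(0.956) = 0.011249.
d = 0.469780 + 0.011249 = 0.481029.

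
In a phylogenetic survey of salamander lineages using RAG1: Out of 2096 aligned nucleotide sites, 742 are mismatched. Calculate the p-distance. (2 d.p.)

0.35

p = 742/2096 = 0.354007… ≈ 0.35 (to 2 d.p.).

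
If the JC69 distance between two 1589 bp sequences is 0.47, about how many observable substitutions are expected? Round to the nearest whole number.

555

Invert JC69: p = (3/4)(1 − e^(−4d/3)) = 0.75 × (1 − e^(-0.626667)) = 0.75 × (1 − 0.534370) = 0.349223.
Expected differing sites = pL ≈ 0.349223 × 1589 = 554.915347 ≈ 555.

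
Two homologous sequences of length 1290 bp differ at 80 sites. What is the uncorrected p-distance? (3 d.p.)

0.062

p = 80/1290 = 0.062015… ≈ 0.062 (to 3 d.p.).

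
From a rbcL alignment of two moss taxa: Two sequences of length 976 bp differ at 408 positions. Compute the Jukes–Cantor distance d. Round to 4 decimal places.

p = 408/976 ≈ 0.418033.
d = −(3/4) ln(1 − 4p/3) = −0.75 ln(1 − 0.557377) = −0.75 ln(0.442623)
  = −0.75 × (-0.815037) = 0.611278 substitutions/site.

0.6113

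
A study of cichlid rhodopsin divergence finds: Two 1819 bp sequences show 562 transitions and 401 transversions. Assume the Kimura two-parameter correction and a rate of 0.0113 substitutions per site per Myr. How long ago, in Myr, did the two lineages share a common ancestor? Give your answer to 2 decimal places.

P = 562/1819 ≈ 0.308961 and Q = 401/1819 ≈ 0.220451.
Under the Kimura two-parameter model, d = −½ ln(1 − 2P − Q) − ¼ ln(1 − 2Q).
1 − 2P − Q = 0.161627, giving −½ ln(0.161627) = 0.911232.
1 − 2Q = 0.559098, giving −¼ ln(0.559098) = 0.145358.
d = 0.911232 + 0.145358 = 1.056590.
Under a molecular clock d = 2μt, so t = d/(2μ) = 1.056590 / (2 × 0.0113) = 46.75 Myr.

46.75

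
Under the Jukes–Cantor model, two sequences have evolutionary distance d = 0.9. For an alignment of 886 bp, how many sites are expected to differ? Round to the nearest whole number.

464

Invert JC69: p = (3/4)(1 − e^(−4d/3)) = 0.75 × (1 − e^(-1.2)) = 0.75 × (1 − 0.301194) = 0.524105.
Expected differing sites = pL ≈ 0.524105 × 886 = 464.35703 ≈ 464.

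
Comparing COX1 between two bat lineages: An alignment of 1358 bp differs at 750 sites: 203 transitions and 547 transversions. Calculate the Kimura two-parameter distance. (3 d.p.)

P = 203/1358 ≈ 0.149485 and Q = 547/1358 ≈ 0.402798.
Under the Kimura two-parameter model, d = −½ ln(1 − 2P − Q) − ¼ ln(1 − 2Q).
1 − 2P − Q = 0.298232, giving −½ ln(0.298232) = 0.604942.
1 − 2Q = 0.194404, giving −¼ ln(0.194404) = 0.409454.
d = 0.604942 + 0.409454 = 1.014396.

1.014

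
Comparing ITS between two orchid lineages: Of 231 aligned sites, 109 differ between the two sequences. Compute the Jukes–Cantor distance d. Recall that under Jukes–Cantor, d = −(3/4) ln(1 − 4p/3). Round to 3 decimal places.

0.744

p = 109/231 ≈ 0.471861.
d = −(3/4) ln(1 − 4p/3) = −0.75 ln(1 − 0.629148) = −0.75 ln(0.370852)
  = −0.75 × (-0.991952) = 0.743964 substitutions/site.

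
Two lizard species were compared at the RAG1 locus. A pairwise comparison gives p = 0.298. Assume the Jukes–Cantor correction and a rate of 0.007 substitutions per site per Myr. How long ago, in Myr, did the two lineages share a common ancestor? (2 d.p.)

27.13

d = −(3/4) ln(1 − 4p/3) = −0.75 ln(1 − 0.397333) = −0.75 ln(0.602667)
  = −0.75 × (-0.506390) = 0.379793 substitutions/site.
Under a molecular clock d = 2μt, so t = d/(2μ) = 0.379793 / (2 × 0.007) = 27.13 Myr.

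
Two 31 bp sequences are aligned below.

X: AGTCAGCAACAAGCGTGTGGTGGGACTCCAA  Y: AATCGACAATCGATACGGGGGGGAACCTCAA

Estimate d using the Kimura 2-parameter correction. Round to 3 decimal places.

1.078

Of 31 sites, 12 differences are transitions and 3 are transversions, so P = 12/31 ≈ 0.387097 and Q = 3/31 ≈ 0.096774.
Under the Kimura two-parameter model, d = −½ ln(1 − 2P − Q) − ¼ ln(1 − 2Q).
1 − 2P − Q = 0.129032, giving −½ ln(0.129032) = 1.023847.
1 − 2Q = 0.806452, giving −¼ ln(0.806452) = 0.053778.
d = 1.023847 + 0.053778 = 1.077625.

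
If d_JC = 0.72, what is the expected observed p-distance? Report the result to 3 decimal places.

p = (3/4)(1 − e^(−4d/3)) = 0.75 × (1 − e^(-0.96)) = 0.75 × (1 − 0.382893) = 0.462830.

0.463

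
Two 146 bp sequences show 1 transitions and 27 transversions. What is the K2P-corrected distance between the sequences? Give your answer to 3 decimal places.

0.226

P = 1/146 ≈ 0.006849 and Q = 27/146 ≈ 0.184932.
Under the Kimura two-parameter model, d = −½ ln(1 − 2P − Q) − ¼ ln(1 − 2Q).
1 − 2P − Q = 0.80137, giving −½ ln(0.80137) = 0.110716.
1 − 2Q = 0.630136, giving −¼ ln(0.630136) = 0.115455.
d = 0.110716 + 0.115455 = 0.226171.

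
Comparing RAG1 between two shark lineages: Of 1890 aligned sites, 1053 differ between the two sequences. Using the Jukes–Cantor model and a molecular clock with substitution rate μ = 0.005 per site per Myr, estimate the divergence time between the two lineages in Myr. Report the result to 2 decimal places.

101.86

p = 1053/1890 ≈ 0.557143.
d = −(3/4) ln(1 − 4p/3) = −0.75 ln(1 − 0.742857) = −0.75 ln(0.257143)
  = −0.75 × (-1.358123) = 1.018592 substitutions/site.
Under a molecular clock d = 2μt, so t = d/(2μ) = 1.018592 / (2 × 0.005) = 101.86 Myr.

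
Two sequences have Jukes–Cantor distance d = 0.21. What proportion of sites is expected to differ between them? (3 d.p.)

p = (3/4)(1 − e^(−4d/3)) = 0.75 × (1 − e^(-0.28)) = 0.75 × (1 − 0.755784) = 0.183162.

0.183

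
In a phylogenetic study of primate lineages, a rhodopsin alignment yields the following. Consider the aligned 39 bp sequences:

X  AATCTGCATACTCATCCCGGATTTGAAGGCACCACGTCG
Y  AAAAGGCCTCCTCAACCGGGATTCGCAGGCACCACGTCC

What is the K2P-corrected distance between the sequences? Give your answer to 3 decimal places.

0.320

Of 39 sites, 1 differences are transitions and 9 are transversions, so P = 1/39 ≈ 0.025641 and Q = 9/39 ≈ 0.230769.
Under the Kimura two-parameter model, d = −½ ln(1 − 2P − Q) − ¼ ln(1 − 2Q).
1 − 2P − Q = 0.717949, giving −½ ln(0.717949) = 0.165678.
1 − 2Q = 0.538462, giving −¼ ln(0.538462) = 0.154760.
d = 0.165678 + 0.154760 = 0.320438.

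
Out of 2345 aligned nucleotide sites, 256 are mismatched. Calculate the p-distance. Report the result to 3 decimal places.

0.109

p = 256/2345 = 0.109168… ≈ 0.109 (to 3 d.p.).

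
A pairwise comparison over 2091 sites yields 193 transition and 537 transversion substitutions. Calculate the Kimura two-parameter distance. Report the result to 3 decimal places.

0.471

P = 193/2091 ≈ 0.0923 and Q = 537/2091 ≈ 0.256815.
Under the Kimura two-parameter model, d = −½ ln(1 − 2P − Q) − ¼ ln(1 − 2Q).
1 − 2P − Q = 0.558585, giving −½ ln(0.558585) = 0.291174.
1 − 2Q = 0.48637, giving −¼ ln(0.48637) = 0.180196.
d = 0.291174 + 0.180196 = 0.471370.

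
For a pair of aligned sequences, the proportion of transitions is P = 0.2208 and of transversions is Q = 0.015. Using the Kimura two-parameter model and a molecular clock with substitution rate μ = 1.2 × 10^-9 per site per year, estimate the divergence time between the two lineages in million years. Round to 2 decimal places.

130.24

Under the Kimura two-parameter model, d = −½ ln(1 − 2P − Q) − ¼ ln(1 − 2Q).
1 − 2P − Q = 0.5434, giving −½ ln(0.5434) = 0.304955.
1 − 2Q = 0.97, giving −¼ ln(0.97) = 0.007615.
d = 0.304955 + 0.007615 = 0.312570.
Under a molecular clock d = 2μt, so t = d/(2μ) = 0.312570 / (2 × 1.2 × 10^-9) = 130.24 million years.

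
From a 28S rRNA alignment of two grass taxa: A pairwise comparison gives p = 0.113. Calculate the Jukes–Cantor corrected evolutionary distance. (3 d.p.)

d = −(3/4) ln(1 − 4p/3) = −0.75 ln(1 − 0.150667) = −0.75 ln(0.849333)
  = −0.75 × (-0.163304) = 0.122478 substitutions/site.

0.122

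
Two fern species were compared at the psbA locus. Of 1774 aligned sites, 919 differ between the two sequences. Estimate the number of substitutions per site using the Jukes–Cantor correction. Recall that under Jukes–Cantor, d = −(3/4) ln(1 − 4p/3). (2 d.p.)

0.88

p = 919/1774 ≈ 0.518038.
d = −(3/4) ln(1 − 4p/3) = −0.75 ln(1 − 0.690717) = −0.75 ln(0.309283)
  = −0.75 × (-1.173499) = 0.880124 substitutions/site.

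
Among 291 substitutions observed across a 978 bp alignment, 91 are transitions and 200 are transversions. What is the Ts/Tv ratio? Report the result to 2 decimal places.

R = 91/200 = 0.455 ≈ 0.46 (to 2 d.p.).

0.46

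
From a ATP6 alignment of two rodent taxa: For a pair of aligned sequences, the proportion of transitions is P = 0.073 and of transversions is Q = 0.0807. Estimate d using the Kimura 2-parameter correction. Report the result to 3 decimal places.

0.173

Under the Kimura two-parameter model, d = −½ ln(1 − 2P − Q) − ¼ ln(1 − 2Q).
1 − 2P − Q = 0.7733, giving −½ ln(0.7733) = 0.128544.
1 − 2Q = 0.8386, giving −¼ ln(0.8386) = 0.044005.
d = 0.128544 + 0.044005 = 0.172549.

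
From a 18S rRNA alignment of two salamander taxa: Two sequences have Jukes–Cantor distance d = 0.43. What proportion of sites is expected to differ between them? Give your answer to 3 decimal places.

p = (3/4)(1 − e^(−4d/3)) = 0.75 × (1 − e^(-0.573333)) = 0.75 × (1 − 0.563644) = 0.327267.

0.327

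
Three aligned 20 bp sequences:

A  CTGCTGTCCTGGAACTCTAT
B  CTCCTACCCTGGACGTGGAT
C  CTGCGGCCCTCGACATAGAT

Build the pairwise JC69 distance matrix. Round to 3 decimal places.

A–B: 7/20 sites differ → p = 0.35, d = −0.75 ln(1 − 0.466667) = 0.471457 ≈ 0.471.
A–C: 7/20 sites differ → p = 0.35, d = −0.75 ln(1 − 0.466667) = 0.471457 ≈ 0.471.
B–C: 6/20 sites differ → p = 0.3, d = −0.75 ln(1 − 0.4) = 0.383119 ≈ 0.383.

d(A,B) = 0.471, d(A,C) = 0.471, d(B,C) = 0.383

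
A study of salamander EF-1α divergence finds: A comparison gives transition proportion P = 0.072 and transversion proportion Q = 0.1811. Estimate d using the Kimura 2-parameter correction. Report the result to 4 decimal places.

Under the Kimura two-parameter model, d = −½ ln(1 − 2P − Q) − ¼ ln(1 − 2Q).
1 − 2P − Q = 0.6749, giving −½ ln(0.6749) = 0.196595.
1 − 2Q = 0.6378, giving −¼ ln(0.6378) = 0.112433.
d = 0.196595 + 0.112433 = 0.309028.

0.3090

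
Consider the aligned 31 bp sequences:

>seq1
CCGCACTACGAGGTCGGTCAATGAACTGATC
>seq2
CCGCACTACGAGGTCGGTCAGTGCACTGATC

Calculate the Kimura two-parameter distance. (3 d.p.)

0.068

Of 31 sites, 1 differences are transitions and 1 are transversions, so P = 1/31 ≈ 0.032258 and Q = 1/31 ≈ 0.032258.
Under the Kimura two-parameter model, d = −½ ln(1 − 2P − Q) − ¼ ln(1 − 2Q).
1 − 2P − Q = 0.903226, giving −½ ln(0.903226) = 0.050891.
1 − 2Q = 0.935484, giving −¼ ln(0.935484) = 0.016673.
d = 0.050891 + 0.016673 = 0.067564.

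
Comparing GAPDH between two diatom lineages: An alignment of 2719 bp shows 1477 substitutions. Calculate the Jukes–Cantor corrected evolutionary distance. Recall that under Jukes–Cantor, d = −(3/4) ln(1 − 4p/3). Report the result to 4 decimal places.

0.9663

p = 1477/2719 ≈ 0.543214.
d = −(3/4) ln(1 − 4p/3) = −0.75 ln(1 − 0.724285) = −0.75 ln(0.275715)
  = −0.75 × (-1.288388) = 0.966291 substitutions/site.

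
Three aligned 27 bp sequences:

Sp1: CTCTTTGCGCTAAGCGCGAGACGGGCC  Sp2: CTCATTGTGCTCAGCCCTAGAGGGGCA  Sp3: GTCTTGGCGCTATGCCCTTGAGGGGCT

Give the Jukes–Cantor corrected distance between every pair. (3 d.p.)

Sp1–Sp2: 7/27 sites differ → p ≈ 0.259259, d = −0.75 ln(1 − 0.345679) = 0.318118 ≈ 0.318.
Sp1–Sp3: 8/27 sites differ → p ≈ 0.296296, d = −0.75 ln(1 − 0.395061) = 0.376971 ≈ 0.377.
Sp2–Sp3: 8/27 sites differ → p ≈ 0.296296, d = −0.75 ln(1 − 0.395061) = 0.376971 ≈ 0.377.

d(Sp1,Sp2) = 0.318, d(Sp1,Sp3) = 0.377, d(Sp2,Sp3) = 0.377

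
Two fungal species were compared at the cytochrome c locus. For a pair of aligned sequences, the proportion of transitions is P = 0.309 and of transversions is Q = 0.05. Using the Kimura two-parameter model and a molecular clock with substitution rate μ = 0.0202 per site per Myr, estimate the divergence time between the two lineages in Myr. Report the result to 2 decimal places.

Under the Kimura two-parameter model, d = −½ ln(1 − 2P − Q) − ¼ ln(1 − 2Q).
1 − 2P − Q = 0.332, giving −½ ln(0.332) = 0.551310.
1 − 2Q = 0.9, giving −¼ ln(0.9) = 0.026340.
d = 0.551310 + 0.026340 = 0.577650.
Under a molecular clock d = 2μt, so t = d/(2μ) = 0.577650 / (2 × 0.0202) = 14.30 Myr.

14.30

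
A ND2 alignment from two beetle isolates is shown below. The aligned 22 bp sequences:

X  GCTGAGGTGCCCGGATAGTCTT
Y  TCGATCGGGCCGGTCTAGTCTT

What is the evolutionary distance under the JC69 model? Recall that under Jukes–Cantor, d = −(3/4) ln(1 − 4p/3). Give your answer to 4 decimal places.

0.5913

The sequences differ at 9 of 22 sites (1, 3, 4, 5, 6, 8, 12, 14, 15), so p = 9/22 ≈ 0.409091.
d = −(3/4) ln(1 − 4p/3) = −0.75 ln(1 − 0.545455) = −0.75 ln(0.454545)
  = −0.75 × (-0.788458) = 0.591344 substitutions/site.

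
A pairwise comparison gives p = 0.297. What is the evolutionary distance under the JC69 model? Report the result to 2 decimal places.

0.38

d = −(3/4) ln(1 − 4p/3) = −0.75 ln(1 − 0.396) = −0.75 ln(0.604)
  = −0.75 × (-0.504181) = 0.378136 substitutions/site.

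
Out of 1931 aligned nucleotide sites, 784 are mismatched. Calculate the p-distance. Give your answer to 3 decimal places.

0.406

p = 784/1931 = 0.406007… ≈ 0.406 (to 3 d.p.).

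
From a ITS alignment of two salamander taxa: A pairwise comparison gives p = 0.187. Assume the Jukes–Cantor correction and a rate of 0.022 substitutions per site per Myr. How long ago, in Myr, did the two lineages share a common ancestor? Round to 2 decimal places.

4.89

d = −(3/4) ln(1 − 4p/3) = −0.75 ln(1 − 0.249333) = −0.75 ln(0.750667)
  = −0.75 × (-0.286793) = 0.215095 substitutions/site.
Under a molecular clock d = 2μt, so t = d/(2μ) = 0.215095 / (2 × 0.022) = 4.89 Myr.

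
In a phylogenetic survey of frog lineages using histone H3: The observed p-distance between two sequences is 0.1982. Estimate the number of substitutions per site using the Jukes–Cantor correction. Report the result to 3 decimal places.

d = −(3/4) ln(1 − 4p/3) = −0.75 ln(1 − 0.264267) = −0.75 ln(0.735733)
  = −0.75 × (-0.306888) = 0.230166 substitutions/site.

0.230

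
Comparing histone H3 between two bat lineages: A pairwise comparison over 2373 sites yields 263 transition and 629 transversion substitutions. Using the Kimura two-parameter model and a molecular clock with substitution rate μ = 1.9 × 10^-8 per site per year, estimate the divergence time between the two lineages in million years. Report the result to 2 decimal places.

P = 263/2373 ≈ 0.11083 and Q = 629/2373 ≈ 0.265065.
Under the Kimura two-parameter model, d = −½ ln(1 − 2P − Q) − ¼ ln(1 − 2Q).
1 − 2P − Q = 0.513275, giving −½ ln(0.513275) = 0.333472.
1 − 2Q = 0.46987, giving −¼ ln(0.46987) = 0.188825.
d = 0.333472 + 0.188825 = 0.522297.
Under a molecular clock d = 2μt, so t = d/(2μ) = 0.522297 / (2 × 1.9 × 10^-8) = 13.74 million years.

13.74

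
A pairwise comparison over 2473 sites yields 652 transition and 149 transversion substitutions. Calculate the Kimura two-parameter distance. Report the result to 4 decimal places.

0.4749

P = 652/2473 ≈ 0.263647 and Q = 149/2473 ≈ 0.060251.
Under the Kimura two-parameter model, d = −½ ln(1 − 2P − Q) − ¼ ln(1 − 2Q).
1 − 2P − Q = 0.412455, giving −½ ln(0.412455) = 0.442814.
1 − 2Q = 0.879498, giving −¼ ln(0.879498) = 0.032101.
d = 0.442814 + 0.032101 = 0.474915.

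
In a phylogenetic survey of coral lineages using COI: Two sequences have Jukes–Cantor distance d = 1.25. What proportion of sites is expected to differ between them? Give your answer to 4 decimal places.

p = (3/4)(1 − e^(−4d/3)) = 0.75 × (1 − e^(-1.666667)) = 0.75 × (1 − 0.188876) = 0.608343.

0.6083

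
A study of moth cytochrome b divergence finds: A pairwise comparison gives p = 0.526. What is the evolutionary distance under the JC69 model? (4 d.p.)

0.9063

d = −(3/4) ln(1 − 4p/3) = −0.75 ln(1 − 0.701333) = −0.75 ln(0.298667)
  = −0.75 × (-1.208426) = 0.906320 substitutions/site.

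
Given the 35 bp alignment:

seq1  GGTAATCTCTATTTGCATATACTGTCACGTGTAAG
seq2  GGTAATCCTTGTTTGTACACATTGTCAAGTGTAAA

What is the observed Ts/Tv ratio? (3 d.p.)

Transitions are A↔G and C↔T; transversions are all other mismatches.
Transitions: 8. Transversions: 1.
R = 8/1 = 8.000.

8.000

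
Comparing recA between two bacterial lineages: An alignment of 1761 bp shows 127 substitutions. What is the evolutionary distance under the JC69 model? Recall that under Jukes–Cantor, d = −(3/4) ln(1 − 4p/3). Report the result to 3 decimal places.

0.076

p = 127/1761 ≈ 0.072118.
d = −(3/4) ln(1 − 4p/3) = −0.75 ln(1 − 0.096157) = −0.75 ln(0.903843)
  = −0.75 × (-0.101100) = 0.075825 substitutions/site.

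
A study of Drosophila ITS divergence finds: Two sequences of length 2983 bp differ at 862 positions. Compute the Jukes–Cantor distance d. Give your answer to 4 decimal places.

p = 862/2983 ≈ 0.288971.
d = −(3/4) ln(1 − 4p/3) = −0.75 ln(1 − 0.385295) = −0.75 ln(0.614705)
  = −0.75 × (-0.486613) = 0.364960 substitutions/site.

0.3650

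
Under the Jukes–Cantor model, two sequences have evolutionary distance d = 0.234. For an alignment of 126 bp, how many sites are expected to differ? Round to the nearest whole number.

25

Invert JC69: p = (3/4)(1 − e^(−4d/3)) = 0.75 × (1 − e^(-0.312)) = 0.75 × (1 − 0.731982) = 0.201014.
Expected differing sites = pL ≈ 0.201014 × 126 = 25.327764 ≈ 25.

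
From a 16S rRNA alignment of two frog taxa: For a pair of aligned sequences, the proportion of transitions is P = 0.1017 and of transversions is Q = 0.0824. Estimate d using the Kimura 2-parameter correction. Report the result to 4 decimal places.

0.2133

Under the Kimura two-parameter model, d = −½ ln(1 − 2P − Q) − ¼ ln(1 − 2Q).
1 − 2P − Q = 0.7142, giving −½ ln(0.7142) = 0.168296.
1 − 2Q = 0.8352, giving −¼ ln(0.8352) = 0.045021.
d = 0.168296 + 0.045021 = 0.213317.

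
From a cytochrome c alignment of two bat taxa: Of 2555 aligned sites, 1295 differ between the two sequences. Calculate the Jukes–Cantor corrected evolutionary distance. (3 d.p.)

0.845

p = 1295/2555 ≈ 0.506849.
d = −(3/4) ln(1 − 4p/3) = −0.75 ln(1 − 0.675799) = −0.75 ln(0.324201)
  = −0.75 × (-1.126392) = 0.844794 substitutions/site.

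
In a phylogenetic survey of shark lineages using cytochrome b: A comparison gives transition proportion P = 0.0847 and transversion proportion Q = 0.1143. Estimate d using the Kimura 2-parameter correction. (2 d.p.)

Under the Kimura two-parameter model, d = −½ ln(1 − 2P − Q) − ¼ ln(1 − 2Q).
1 − 2P − Q = 0.7163, giving −½ ln(0.7163) = 0.166828.
1 − 2Q = 0.7714, giving −¼ ln(0.7714) = 0.064887.
d = 0.166828 + 0.064887 = 0.231715.

0.23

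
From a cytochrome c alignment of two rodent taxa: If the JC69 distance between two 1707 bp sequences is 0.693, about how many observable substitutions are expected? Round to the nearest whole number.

Invert JC69: p = (3/4)(1 − e^(−4d/3)) = 0.75 × (1 − e^(-0.924)) = 0.75 × (1 − 0.396928) = 0.452304.
Expected differing sites = pL ≈ 0.452304 × 1707 = 772.082928 ≈ 772.

772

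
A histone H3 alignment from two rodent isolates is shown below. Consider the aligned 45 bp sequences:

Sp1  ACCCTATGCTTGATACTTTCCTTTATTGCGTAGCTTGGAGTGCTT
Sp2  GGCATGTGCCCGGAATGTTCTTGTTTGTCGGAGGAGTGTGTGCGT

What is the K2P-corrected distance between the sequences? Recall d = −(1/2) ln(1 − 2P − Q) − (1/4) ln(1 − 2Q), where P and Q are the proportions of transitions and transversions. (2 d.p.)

0.79

Of 45 sites, 7 differences are transitions and 15 are transversions, so P = 7/45 ≈ 0.155556 and Q = 15/45 ≈ 0.333333.
Under the Kimura two-parameter model, d = −½ ln(1 − 2P − Q) − ¼ ln(1 − 2Q).
1 − 2P − Q = 0.355555, giving −½ ln(0.355555) = 0.517038.
1 − 2Q = 0.333334, giving −¼ ln(0.333334) = 0.274653.
d = 0.517038 + 0.274653 = 0.791691.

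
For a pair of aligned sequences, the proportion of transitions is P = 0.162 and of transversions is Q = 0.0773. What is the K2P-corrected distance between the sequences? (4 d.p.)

0.2985

Under the Kimura two-parameter model, d = −½ ln(1 − 2P − Q) − ¼ ln(1 − 2Q).
1 − 2P − Q = 0.5987, giving −½ ln(0.5987) = 0.256497.
1 − 2Q = 0.8454, giving −¼ ln(0.8454) = 0.041986.
d = 0.256497 + 0.041986 = 0.298483.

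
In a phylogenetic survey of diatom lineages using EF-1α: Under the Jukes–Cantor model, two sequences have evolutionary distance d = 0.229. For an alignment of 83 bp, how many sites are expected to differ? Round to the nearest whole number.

16

Invert JC69: p = (3/4)(1 − e^(−4d/3)) = 0.75 × (1 − e^(-0.305333)) = 0.75 × (1 − 0.736878) = 0.197342.
Expected differing sites = pL ≈ 0.197342 × 83 = 16.379386 ≈ 16.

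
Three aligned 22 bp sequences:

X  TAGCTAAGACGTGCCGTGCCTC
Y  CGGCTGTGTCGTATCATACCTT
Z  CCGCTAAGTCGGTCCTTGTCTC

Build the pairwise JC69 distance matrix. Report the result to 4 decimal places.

X–Y: 10/22 sites differ → p ≈ 0.454545, d = −0.75 ln(1 − 0.60606) = 0.698667 ≈ 0.6987.
X–Z: 7/22 sites differ → p ≈ 0.318182, d = −0.75 ln(1 − 0.424243) = 0.414052 ≈ 0.4141.
Y–Z: 10/22 sites differ → p ≈ 0.454545, d = −0.75 ln(1 − 0.60606) = 0.698667 ≈ 0.6987.

d(X,Y) = 0.6987, d(X,Z) = 0.4141, d(Y,Z) = 0.6987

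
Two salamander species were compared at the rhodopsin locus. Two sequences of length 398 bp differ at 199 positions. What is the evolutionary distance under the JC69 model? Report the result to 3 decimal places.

p = 199/398 = 0.5.
d = −(3/4) ln(1 − 4p/3) = −0.75 ln(1 − 0.666667) = −0.75 ln(0.333333)
  = −0.75 × (-1.098613) = 0.823960 substitutions/site.

0.824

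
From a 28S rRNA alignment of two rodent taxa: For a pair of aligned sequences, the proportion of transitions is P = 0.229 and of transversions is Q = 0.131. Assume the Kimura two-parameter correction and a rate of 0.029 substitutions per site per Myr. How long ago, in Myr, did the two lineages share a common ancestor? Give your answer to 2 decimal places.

8.97

Under the Kimura two-parameter model, d = −½ ln(1 − 2P − Q) − ¼ ln(1 − 2Q).
1 − 2P − Q = 0.411, giving −½ ln(0.411) = 0.444581.
1 − 2Q = 0.738, giving −¼ ln(0.738) = 0.075953.
d = 0.444581 + 0.075953 = 0.520534.
Under a molecular clock d = 2μt, so t = d/(2μ) = 0.520534 / (2 × 0.029) = 8.97 Myr.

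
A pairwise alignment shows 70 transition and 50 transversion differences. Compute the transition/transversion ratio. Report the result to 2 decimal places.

1.40

R = 70/50 = 1.40.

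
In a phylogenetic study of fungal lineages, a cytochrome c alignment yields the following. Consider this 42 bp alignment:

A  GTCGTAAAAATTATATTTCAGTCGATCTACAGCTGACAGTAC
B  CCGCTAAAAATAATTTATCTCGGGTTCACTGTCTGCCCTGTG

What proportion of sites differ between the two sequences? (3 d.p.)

0.548

The sequences differ at 23 of 42 positions.
p = 23/42 = 0.547619… ≈ 0.548 (to 3 d.p.).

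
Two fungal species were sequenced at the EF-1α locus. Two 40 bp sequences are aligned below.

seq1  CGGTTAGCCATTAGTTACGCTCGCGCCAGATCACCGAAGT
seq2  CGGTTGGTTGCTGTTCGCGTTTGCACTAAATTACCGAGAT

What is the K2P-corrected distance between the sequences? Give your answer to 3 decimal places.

Of 40 sites, 16 differences are transitions and 1 are transversions, so P = 16/40 = 0.4 and Q = 1/40 = 0.025.
Under the Kimura two-parameter model, d = −½ ln(1 − 2P − Q) − ¼ ln(1 − 2Q).
1 − 2P − Q = 0.175, giving −½ ln(0.175) = 0.871485.
1 − 2Q = 0.95, giving −¼ ln(0.95) = 0.012823.
d = 0.871485 + 0.012823 = 0.884308.

0.884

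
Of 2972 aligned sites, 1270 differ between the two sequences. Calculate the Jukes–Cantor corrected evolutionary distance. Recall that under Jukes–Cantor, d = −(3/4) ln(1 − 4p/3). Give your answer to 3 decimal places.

0.633

p = 1270/2972 ≈ 0.427322.
d = −(3/4) ln(1 − 4p/3) = −0.75 ln(1 − 0.569763) = −0.75 ln(0.430237)
  = −0.75 × (-0.843419) = 0.632564 substitutions/site.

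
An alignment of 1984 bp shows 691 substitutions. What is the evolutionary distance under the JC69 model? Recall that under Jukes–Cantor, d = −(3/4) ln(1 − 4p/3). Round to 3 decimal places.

0.468

p = 691/1984 ≈ 0.348286.
d = −(3/4) ln(1 − 4p/3) = −0.75 ln(1 − 0.464381) = −0.75 ln(0.535619)
  = −0.75 × (-0.624332) = 0.468249 substitutions/site.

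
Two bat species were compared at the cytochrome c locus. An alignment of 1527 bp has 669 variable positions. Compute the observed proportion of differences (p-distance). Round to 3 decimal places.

0.438

p = 669/1527 = 0.438113… ≈ 0.438 (to 3 d.p.).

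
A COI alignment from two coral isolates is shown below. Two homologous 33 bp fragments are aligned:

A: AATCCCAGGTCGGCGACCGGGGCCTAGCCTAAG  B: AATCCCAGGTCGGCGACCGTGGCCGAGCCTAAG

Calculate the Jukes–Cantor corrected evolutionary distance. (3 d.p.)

0.063

The sequences differ at 2 of 33 sites (20, 25), so p = 2/33 ≈ 0.060606.
d = −(3/4) ln(1 − 4p/3) = −0.75 ln(1 − 0.080808) = −0.75 ln(0.919192)
  = −0.75 × (-0.084260) = 0.063195 substitutions/site.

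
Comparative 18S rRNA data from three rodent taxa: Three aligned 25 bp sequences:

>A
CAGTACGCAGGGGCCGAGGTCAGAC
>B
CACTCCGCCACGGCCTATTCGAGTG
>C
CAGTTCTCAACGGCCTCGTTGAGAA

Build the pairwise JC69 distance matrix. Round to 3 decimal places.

d(A,B) = 0.766, d(A,C) = 0.490, d(B,C) = 0.490

A–B: 12/25 sites differ → p = 0.48, d = −0.75 ln(1 − 0.64) = 0.766238 ≈ 0.766.
A–C: 9/25 sites differ → p = 0.36, d = −0.75 ln(1 − 0.48) = 0.490445 ≈ 0.490.
B–C: 9/25 sites differ → p = 0.36, d = −0.75 ln(1 − 0.48) = 0.490445 ≈ 0.490.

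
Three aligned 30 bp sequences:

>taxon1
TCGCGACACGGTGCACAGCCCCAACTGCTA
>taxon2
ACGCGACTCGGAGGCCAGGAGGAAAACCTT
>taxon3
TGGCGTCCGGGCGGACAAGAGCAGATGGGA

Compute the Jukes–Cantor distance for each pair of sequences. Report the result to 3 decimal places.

taxon1–taxon2: 13/30 sites differ → p ≈ 0.433333, d = −0.75 ln(1 − 0.577777) = 0.646666 ≈ 0.647.
taxon1–taxon3: 14/30 sites differ → p ≈ 0.466667, d = −0.75 ln(1 − 0.622223) = 0.730088 ≈ 0.730.
taxon2–taxon3: 15/30 sites differ → p = 0.5, d = −0.75 ln(1 − 0.666667) = 0.823960 ≈ 0.824.

d(taxon1,taxon2) = 0.647, d(taxon1,taxon3) = 0.730, d(taxon2,taxon3) = 0.824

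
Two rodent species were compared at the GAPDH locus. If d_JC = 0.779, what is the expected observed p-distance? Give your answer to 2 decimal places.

0.48

p = (3/4)(1 − e^(−4d/3)) = 0.75 × (1 − e^(-1.038667)) = 0.75 × (1 − 0.353926) = 0.484556.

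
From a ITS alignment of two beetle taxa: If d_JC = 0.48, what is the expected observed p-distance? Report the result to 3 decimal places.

0.355

p = (3/4)(1 − e^(−4d/3)) = 0.75 × (1 − e^(-0.64)) = 0.75 × (1 − 0.527292) = 0.354531.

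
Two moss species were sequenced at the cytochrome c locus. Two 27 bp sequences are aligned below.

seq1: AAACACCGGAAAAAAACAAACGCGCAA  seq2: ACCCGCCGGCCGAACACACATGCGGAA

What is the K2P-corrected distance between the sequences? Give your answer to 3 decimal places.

0.511

Of 27 sites, 3 differences are transitions and 7 are transversions, so P = 3/27 ≈ 0.111111 and Q = 7/27 ≈ 0.259259.
Under the Kimura two-parameter model, d = −½ ln(1 − 2P − Q) − ¼ ln(1 − 2Q).
1 − 2P − Q = 0.518519, giving −½ ln(0.518519) = 0.328389.
1 − 2Q = 0.481482, giving −¼ ln(0.481482) = 0.182722.
d = 0.328389 + 0.182722 = 0.511111.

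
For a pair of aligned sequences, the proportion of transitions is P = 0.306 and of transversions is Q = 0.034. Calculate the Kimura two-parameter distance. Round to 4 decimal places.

0.5368

Under the Kimura two-parameter model, d = −½ ln(1 − 2P − Q) − ¼ ln(1 − 2Q).
1 − 2P − Q = 0.354, giving −½ ln(0.354) = 0.519229.
1 − 2Q = 0.932, giving −¼ ln(0.932) = 0.017606.
d = 0.519229 + 0.017606 = 0.536835.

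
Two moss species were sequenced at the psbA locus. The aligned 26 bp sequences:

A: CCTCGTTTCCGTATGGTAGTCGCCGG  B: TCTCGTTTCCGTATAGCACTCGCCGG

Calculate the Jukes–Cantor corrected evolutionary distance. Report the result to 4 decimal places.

0.1722

The sequences differ at 4 of 26 sites (1, 15, 17, 19), so p = 4/26 ≈ 0.153846.
d = −(3/4) ln(1 − 4p/3) = −0.75 ln(1 − 0.205128) = −0.75 ln(0.794872)
  = −0.75 × (-0.229574) = 0.172181 substitutions/site.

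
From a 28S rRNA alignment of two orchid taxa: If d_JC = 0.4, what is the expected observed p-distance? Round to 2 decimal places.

0.31

p = (3/4)(1 − e^(−4d/3)) = 0.75 × (1 − e^(-0.533333)) = 0.75 × (1 − 0.586646) = 0.310016.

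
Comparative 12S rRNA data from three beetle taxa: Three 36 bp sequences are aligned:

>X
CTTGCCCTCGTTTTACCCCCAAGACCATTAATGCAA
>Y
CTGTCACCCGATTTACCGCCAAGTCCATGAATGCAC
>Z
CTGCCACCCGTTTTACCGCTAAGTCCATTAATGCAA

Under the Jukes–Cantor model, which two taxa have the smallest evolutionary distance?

Y and Z

X–Y: 9/36 differ, p = 0.250, d = 0.304.
X–Z: 7/36 differ, p = 0.194, d = 0.225.
Y–Z: 5/36 differ, p = 0.139, d = 0.154.
The smallest distance is between Y and Z.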